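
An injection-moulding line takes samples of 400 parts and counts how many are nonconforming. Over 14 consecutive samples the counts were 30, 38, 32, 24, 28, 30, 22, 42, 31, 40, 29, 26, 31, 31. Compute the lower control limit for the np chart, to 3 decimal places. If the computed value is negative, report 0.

14.957

p̄ = Σdᵢ / (k·n) = 434 / (14 × 400) = 0.07750
LCL = np̄ − 3·√(np̄(1−p̄)) = 31.0000 − 3 × 5.3477 = 14.9570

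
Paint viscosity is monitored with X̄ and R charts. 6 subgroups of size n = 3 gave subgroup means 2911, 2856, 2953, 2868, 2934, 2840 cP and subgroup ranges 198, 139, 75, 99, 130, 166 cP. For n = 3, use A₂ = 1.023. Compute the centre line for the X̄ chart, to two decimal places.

2893.67

X̄̄ = (2911 + 2856 + 2953 + 2868 + 2934 + 2840) / 6 = 17362.0000 / 6 = 2893.6667
CL = X̄̄ = 2893.6667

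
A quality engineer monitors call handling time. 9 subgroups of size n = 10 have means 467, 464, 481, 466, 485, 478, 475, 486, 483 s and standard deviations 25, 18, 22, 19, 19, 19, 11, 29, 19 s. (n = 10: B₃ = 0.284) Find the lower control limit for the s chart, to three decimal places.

5.712

s̄ = (25 + 18 + 22 + 19 + 19 + 19 + 11 + 29 + 19) / 9 = 20.1111
LCL_s = B₃·s̄ = 0.284 × 20.1111 = 5.7116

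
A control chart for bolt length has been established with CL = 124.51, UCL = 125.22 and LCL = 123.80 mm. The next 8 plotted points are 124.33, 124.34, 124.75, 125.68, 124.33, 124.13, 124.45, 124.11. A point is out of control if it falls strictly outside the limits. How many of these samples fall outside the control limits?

Compare each point to [123.80, 125.22]: sample 4 = 125.68 > UCL.

1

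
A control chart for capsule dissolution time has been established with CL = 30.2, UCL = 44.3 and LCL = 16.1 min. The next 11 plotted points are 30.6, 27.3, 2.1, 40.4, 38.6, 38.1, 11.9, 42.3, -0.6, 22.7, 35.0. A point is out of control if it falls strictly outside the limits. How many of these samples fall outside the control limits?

Compare each point to [16.1, 44.3]: sample 3 = 2.1 < LCL; sample 7 = 11.9 < LCL; sample 9 = -0.6 < LCL.

3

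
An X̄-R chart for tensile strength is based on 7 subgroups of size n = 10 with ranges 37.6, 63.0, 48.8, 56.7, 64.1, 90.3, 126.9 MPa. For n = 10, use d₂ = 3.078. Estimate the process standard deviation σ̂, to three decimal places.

22.621

R̄ = (37.6 + 63.0 + 48.8 + 56.7 + 64.1 + 90.3 + 126.9) / 7 = 69.6286
σ̂ = R̄ / d₂ = 69.6286 / 3.078 = 22.6214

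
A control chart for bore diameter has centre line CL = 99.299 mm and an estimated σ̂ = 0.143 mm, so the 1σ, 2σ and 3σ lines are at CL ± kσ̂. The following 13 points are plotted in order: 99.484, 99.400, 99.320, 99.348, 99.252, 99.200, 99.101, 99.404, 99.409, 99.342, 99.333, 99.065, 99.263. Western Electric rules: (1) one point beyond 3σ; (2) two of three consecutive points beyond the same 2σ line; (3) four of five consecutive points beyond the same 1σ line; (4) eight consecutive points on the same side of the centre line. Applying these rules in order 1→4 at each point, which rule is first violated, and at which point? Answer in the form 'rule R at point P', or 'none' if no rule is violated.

none

Zone of each point (C = within 1σ̂, B = 1σ̂–2σ̂, A = 2σ̂–3σ̂, * = beyond 3σ̂; sign = side of CL): 1:+B, 2:+C, 3:+C, 4:+C, 5:-C, 6:-C, 7:-B, 8:+C, 9:+C, 10:+C, 11:+C, 12:-B, 13:-C
No rule fires across all 13 points.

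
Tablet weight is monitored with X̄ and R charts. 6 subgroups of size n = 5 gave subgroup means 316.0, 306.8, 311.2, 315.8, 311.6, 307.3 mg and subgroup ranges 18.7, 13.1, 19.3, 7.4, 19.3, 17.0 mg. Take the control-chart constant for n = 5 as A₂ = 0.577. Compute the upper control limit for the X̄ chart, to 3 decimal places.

320.567

X̄̄ = (316.0 + 306.8 + 311.2 + 315.8 + 311.6 + 307.3) / 6 = 1868.7000 / 6 = 311.4500
R̄ = (18.7 + 13.1 + 19.3 + 7.4 + 19.3 + 17.0) / 6 = 94.8000 / 6 = 15.8000
UCL = X̄̄ + A₂·R̄ = 311.4500 + 0.577 × 15.8000 = 320.5666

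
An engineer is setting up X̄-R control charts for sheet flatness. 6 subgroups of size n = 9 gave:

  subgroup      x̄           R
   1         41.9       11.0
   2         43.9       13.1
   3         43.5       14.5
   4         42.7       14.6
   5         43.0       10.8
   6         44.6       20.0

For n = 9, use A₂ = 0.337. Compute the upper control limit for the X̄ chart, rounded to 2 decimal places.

X̄̄ = (41.9 + 43.9 + 43.5 + 42.7 + 43.0 + 44.6) / 6 = 259.6000 / 6 = 43.2667
R̄ = (11.0 + 13.1 + 14.5 + 14.6 + 10.8 + 20.0) / 6 = 84.0000 / 6 = 14.0000
UCL = X̄̄ + A₂·R̄ = 43.2667 + 0.337 × 14.0000 = 47.9847

47.98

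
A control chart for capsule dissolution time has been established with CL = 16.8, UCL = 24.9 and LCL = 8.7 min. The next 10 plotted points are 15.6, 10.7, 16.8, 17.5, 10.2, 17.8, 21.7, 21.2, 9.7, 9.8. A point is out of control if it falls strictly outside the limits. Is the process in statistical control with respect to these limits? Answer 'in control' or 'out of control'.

All 10 points lie within [8.7, 24.9].

in control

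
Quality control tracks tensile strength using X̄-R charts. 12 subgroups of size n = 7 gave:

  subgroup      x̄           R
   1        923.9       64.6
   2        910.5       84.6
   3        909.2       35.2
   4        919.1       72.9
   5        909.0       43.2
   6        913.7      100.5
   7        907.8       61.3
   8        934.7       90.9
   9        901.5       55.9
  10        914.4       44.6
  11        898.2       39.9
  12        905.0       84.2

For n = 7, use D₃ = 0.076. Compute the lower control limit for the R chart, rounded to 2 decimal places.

R̄ = (64.6 + 84.6 + 35.2 + 72.9 + 43.2 + 100.5 + 61.3 + 90.9 + 55.9 + 44.6 + 39.9 + 84.2) / 12 = 777.8000 / 12 = 64.8167
LCL_R = D₃·R̄ = 0.076 × 64.8167 = 4.9261

4.93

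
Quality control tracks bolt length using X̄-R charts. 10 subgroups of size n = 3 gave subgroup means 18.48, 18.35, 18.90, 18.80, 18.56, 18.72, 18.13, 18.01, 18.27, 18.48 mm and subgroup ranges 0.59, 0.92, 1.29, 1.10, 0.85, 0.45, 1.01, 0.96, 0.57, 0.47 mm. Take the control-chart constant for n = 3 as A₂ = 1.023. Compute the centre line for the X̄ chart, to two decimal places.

18.47

X̄̄ = (18.48 + 18.35 + 18.90 + 18.80 + 18.56 + 18.72 + 18.13 + 18.01 + 18.27 + 18.48) / 10 = 184.7000 / 10 = 18.4700
CL = X̄̄ = 18.4700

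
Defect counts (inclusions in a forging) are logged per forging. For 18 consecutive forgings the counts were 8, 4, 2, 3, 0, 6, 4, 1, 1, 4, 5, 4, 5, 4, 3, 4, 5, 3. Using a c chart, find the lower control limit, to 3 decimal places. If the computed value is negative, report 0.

0.000

c̄ = (8 + 4 + 2 + 3 + 0 + 6 + 4 + 1 + 1 + 4 + 5 + 4 + 5 + 4 + 3 + 4 + 5 + 3) / 18 = 66 / 18 = 3.6667
LCL = c̄ − 3√c̄ = 3.6667 − 3 × 1.9149 = -2.0779 → 0 (cannot be negative)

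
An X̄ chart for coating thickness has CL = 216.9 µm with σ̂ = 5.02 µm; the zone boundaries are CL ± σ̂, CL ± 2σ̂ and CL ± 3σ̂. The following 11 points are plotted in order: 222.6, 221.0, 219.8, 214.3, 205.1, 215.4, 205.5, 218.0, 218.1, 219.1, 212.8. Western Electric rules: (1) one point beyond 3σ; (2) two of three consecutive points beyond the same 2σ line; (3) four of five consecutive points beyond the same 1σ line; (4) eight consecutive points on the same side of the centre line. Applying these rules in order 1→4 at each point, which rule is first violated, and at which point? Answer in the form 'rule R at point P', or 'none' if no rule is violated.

rule 2 at point 7

Zone of each point (C = within 1σ̂, B = 1σ̂–2σ̂, A = 2σ̂–3σ̂, * = beyond 3σ̂; sign = side of CL): 1:+B, 2:+C, 3:+C, 4:-C, 5:-A, 6:-C, 7:-A, 8:+C, 9:+C, 10:+C, 11:-C
Rule 2 (two of three consecutive points beyond the same 2σ limit) is satisfied at point 7.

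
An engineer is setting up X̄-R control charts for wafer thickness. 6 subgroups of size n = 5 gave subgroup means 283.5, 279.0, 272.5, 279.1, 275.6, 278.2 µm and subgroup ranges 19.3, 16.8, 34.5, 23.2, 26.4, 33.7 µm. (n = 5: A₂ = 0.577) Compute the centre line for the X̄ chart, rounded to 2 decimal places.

277.98

X̄̄ = (283.5 + 279.0 + 272.5 + 279.1 + 275.6 + 278.2) / 6 = 1667.9000 / 6 = 277.9833
CL = X̄̄ = 277.9833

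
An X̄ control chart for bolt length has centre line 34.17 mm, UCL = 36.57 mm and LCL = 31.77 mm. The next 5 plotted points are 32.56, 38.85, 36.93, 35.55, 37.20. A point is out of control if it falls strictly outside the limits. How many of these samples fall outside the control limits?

3

Compare each point to [31.77, 36.57]: sample 2 = 38.85 > UCL; sample 3 = 36.93 > UCL; sample 5 = 37.20 > UCL.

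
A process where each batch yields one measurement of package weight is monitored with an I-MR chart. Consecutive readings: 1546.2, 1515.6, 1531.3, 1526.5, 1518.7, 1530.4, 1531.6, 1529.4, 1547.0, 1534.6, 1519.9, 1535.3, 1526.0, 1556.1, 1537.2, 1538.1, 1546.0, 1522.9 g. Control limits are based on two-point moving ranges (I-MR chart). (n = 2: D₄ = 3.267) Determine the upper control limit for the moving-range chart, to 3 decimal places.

Moving ranges: 30.6, 15.7, 4.8, 7.8, 11.7, 1.2, 2.2, 17.6, 12.4, 14.7, 15.4, 9.3, 30.1, 18.9, 0.9, 7.9, 23.1; M̄R̄ = 224.3000 / 17 = 13.1941
UCL_MR = D₄·M̄R̄ = 3.267 × 13.1941 = 43.1052

43.105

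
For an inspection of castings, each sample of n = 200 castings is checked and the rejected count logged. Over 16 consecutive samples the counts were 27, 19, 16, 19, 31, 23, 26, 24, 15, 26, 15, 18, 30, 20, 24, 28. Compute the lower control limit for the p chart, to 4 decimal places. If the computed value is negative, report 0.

0.0457

p̄ = Σdᵢ / (k·n) = 361 / (16 × 200) = 0.11281
LCL = p̄ − 3·√(p̄(1−p̄)/n) = 0.11281 − 3 × 0.02237 = 0.04570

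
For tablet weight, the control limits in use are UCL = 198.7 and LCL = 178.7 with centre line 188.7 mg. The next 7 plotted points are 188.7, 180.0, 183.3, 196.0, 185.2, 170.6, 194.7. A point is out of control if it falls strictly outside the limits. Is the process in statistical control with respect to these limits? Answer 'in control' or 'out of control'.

Compare each point to [178.7, 198.7]: sample 6 = 170.6 < LCL.

out of control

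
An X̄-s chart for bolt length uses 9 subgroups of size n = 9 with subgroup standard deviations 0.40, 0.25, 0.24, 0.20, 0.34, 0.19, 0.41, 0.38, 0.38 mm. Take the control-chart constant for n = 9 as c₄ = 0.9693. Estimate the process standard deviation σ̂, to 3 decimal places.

0.320

s̄ = (0.40 + 0.25 + 0.24 + 0.20 + 0.34 + 0.19 + 0.41 + 0.38 + 0.38) / 9 = 0.3100
σ̂ = s̄ / c₄ = 0.3100 / 0.9693 = 0.3198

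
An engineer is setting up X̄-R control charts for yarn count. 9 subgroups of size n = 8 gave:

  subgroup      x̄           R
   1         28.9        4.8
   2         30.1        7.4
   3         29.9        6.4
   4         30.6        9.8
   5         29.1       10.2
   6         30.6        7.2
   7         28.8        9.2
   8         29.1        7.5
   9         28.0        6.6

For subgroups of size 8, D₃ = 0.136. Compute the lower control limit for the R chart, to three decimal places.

R̄ = (4.8 + 7.4 + 6.4 + 9.8 + 10.2 + 7.2 + 9.2 + 7.5 + 6.6) / 9 = 69.1000 / 9 = 7.6778
LCL_R = D₃·R̄ = 0.136 × 7.6778 = 1.0442

1.044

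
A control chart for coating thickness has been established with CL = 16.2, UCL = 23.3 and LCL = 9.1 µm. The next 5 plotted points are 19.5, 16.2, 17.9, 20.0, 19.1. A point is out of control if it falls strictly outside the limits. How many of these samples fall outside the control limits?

0

All 5 points lie within [9.1, 23.3].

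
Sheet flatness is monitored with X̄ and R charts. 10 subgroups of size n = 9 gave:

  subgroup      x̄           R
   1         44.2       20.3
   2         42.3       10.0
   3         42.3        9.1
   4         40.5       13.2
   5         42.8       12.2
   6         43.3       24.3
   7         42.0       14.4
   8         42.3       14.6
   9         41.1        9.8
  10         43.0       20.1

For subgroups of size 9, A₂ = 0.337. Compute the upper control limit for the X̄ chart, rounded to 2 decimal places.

47.37

X̄̄ = (44.2 + 42.3 + 42.3 + 40.5 + 42.8 + 43.3 + 42.0 + 42.3 + 41.1 + 43.0) / 10 = 423.8000 / 10 = 42.3800
R̄ = (20.3 + 10.0 + 9.1 + 13.2 + 12.2 + 24.3 + 14.4 + 14.6 + 9.8 + 20.1) / 10 = 148.0000 / 10 = 14.8000
UCL = X̄̄ + A₂·R̄ = 42.3800 + 0.337 × 14.8000 = 47.3676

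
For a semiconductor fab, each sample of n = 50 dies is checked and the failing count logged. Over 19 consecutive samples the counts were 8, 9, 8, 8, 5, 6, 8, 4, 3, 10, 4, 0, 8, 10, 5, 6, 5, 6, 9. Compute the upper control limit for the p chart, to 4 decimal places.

0.2704

p̄ = Σdᵢ / (k·n) = 122 / (19 × 50) = 0.12842
UCL = p̄ + 3·√(p̄(1−p̄)/n) = 0.12842 + 3 × √(0.12842×0.87158/50) = 0.12842 + 3 × 0.04731 = 0.27036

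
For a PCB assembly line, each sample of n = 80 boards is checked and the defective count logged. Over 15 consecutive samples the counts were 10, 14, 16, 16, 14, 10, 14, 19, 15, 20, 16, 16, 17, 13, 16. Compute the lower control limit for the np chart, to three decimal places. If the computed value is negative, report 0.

4.576

p̄ = Σdᵢ / (k·n) = 226 / (15 × 80) = 0.18833
LCL = np̄ − 3·√(np̄(1−p̄)) = 15.0667 − 3 × 3.4970 = 4.5756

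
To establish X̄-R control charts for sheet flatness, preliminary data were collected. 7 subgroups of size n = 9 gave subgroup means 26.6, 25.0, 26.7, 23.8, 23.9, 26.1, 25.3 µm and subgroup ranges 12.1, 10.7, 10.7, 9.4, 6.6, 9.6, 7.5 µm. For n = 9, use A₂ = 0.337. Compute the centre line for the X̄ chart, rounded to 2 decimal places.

25.34

X̄̄ = (26.6 + 25.0 + 26.7 + 23.8 + 23.9 + 26.1 + 25.3) / 7 = 177.4000 / 7 = 25.3429
CL = X̄̄ = 25.3429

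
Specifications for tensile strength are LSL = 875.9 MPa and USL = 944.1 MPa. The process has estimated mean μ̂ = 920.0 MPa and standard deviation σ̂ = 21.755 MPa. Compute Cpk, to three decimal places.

Cpu = (USL − μ̂) / (3σ̂) = (944.1 − 920.0) / (3 × 21.755) = 0.3693; Cpl = (μ̂ − LSL) / (3σ̂) = (920.0 − 875.9) / (3 × 21.755) = 0.6757; Cpk = min(Cpu, Cpl) = 0.3693

0.369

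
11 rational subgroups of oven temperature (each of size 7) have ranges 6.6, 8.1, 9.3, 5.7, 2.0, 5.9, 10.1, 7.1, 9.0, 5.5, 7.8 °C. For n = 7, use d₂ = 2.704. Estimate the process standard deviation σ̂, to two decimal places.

R̄ = (6.6 + 8.1 + 9.3 + 5.7 + 2.0 + 5.9 + 10.1 + 7.1 + 9.0 + 5.5 + 7.8) / 11 = 7.0091
σ̂ = R̄ / d₂ = 7.0091 / 2.704 = 2.5921

2.59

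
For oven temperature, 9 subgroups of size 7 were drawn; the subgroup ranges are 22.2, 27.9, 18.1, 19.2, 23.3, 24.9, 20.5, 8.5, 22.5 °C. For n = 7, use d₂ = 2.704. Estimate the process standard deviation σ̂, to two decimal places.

7.69

R̄ = (22.2 + 27.9 + 18.1 + 19.2 + 23.3 + 24.9 + 20.5 + 8.5 + 22.5) / 9 = 20.7889
σ̂ = R̄ / d₂ = 20.7889 / 2.704 = 7.6882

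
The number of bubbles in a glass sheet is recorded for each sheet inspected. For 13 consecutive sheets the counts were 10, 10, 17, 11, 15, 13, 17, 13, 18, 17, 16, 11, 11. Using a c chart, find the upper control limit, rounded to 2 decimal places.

24.90

c̄ = (10 + 10 + 17 + 11 + 15 + 13 + 17 + 13 + 18 + 17 + 16 + 11 + 11) / 13 = 179 / 13 = 13.7692
UCL = c̄ + 3√c̄ = 13.7692 + 3 × √13.7692 = 13.7692 + 3 × 3.7107 = 24.9013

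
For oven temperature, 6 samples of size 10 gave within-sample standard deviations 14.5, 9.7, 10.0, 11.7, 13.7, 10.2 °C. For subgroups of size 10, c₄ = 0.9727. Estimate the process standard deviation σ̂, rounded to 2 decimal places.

11.96

s̄ = (14.5 + 9.7 + 10.0 + 11.7 + 13.7 + 10.2) / 6 = 11.6333
σ̂ = s̄ / c₄ = 11.6333 / 0.9727 = 11.9598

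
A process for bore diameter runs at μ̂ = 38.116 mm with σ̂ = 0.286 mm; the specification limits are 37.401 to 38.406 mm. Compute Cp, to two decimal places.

0.59

Cp = (USL − LSL) / (6σ̂) = (38.406 − 37.401) / (6 × 0.286) = 1.0050 / 1.7160 = 0.5857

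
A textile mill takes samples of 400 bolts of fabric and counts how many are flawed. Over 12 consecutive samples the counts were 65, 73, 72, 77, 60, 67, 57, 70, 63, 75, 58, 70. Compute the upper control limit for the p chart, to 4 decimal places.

0.2242

p̄ = Σdᵢ / (k·n) = 807 / (12 × 400) = 0.16812
UCL = p̄ + 3·√(p̄(1−p̄)/n) = 0.16812 + 3 × √(0.16812×0.83188/400) = 0.16812 + 3 × 0.01870 = 0.22422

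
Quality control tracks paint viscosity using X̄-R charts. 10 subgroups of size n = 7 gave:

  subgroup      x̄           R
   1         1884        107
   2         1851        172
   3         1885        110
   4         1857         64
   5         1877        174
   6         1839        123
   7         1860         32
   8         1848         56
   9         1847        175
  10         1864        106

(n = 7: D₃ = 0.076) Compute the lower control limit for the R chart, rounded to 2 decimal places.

R̄ = (107 + 172 + 110 + 64 + 174 + 123 + 32 + 56 + 175 + 106) / 10 = 1119.0000 / 10 = 111.9000
LCL_R = D₃·R̄ = 0.076 × 111.9000 = 8.5044

8.50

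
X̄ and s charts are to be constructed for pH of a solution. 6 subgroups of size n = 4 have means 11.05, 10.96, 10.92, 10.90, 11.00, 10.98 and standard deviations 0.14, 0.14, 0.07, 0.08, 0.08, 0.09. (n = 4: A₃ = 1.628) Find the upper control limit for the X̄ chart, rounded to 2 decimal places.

X̄̄ = (11.05 + 10.96 + 10.92 + 10.90 + 11.00 + 10.98) / 6 = 10.9683
s̄ = (0.14 + 0.14 + 0.07 + 0.08 + 0.08 + 0.09) / 6 = 0.1000
UCL = X̄̄ + A₃·s̄ = 10.9683 + 1.628 × 0.1000 = 11.1311

11.13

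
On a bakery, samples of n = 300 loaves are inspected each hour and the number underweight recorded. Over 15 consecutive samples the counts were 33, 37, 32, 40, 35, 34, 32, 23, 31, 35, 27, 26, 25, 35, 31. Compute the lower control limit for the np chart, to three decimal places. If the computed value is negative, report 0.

15.752

p̄ = Σdᵢ / (k·n) = 476 / (15 × 300) = 0.10578
LCL = np̄ − 3·√(np̄(1−p̄)) = 31.7333 − 3 × 5.3270 = 15.7524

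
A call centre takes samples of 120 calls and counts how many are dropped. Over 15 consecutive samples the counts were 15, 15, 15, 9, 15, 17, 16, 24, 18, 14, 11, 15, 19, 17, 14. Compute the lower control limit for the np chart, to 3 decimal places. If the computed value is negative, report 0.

p̄ = Σdᵢ / (k·n) = 234 / (15 × 120) = 0.13000
LCL = np̄ − 3·√(np̄(1−p̄)) = 15.6000 − 3 × 3.6840 = 4.5479

4.548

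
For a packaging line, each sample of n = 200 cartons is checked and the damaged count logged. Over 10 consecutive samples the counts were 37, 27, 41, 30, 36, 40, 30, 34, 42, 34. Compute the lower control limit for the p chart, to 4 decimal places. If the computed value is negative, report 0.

0.0948

p̄ = Σdᵢ / (k·n) = 351 / (10 × 200) = 0.17550
LCL = p̄ − 3·√(p̄(1−p̄)/n) = 0.17550 − 3 × 0.02690 = 0.09481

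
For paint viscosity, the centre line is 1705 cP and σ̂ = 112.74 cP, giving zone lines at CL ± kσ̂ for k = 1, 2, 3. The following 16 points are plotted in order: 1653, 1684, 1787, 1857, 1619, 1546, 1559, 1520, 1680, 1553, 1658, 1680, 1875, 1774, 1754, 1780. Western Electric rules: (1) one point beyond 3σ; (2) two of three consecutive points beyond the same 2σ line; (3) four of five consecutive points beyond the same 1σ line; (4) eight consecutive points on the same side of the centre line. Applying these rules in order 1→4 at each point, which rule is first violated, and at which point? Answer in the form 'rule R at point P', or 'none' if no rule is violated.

Zone of each point (C = within 1σ̂, B = 1σ̂–2σ̂, A = 2σ̂–3σ̂, * = beyond 3σ̂; sign = side of CL): 1:-C, 2:-C, 3:+C, 4:+B, 5:-C, 6:-B, 7:-B, 8:-B, 9:-C, 10:-B, 11:-C, 12:-C, 13:+B, 14:+C, 15:+C, 16:+C
Rule 3 (four of five consecutive points beyond the same 1σ limit) is satisfied at point 10.

rule 3 at point 10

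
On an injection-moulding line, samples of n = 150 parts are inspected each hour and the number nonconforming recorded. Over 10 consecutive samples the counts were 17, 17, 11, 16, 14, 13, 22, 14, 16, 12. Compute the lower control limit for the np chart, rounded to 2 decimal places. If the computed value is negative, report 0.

4.11

p̄ = Σdᵢ / (k·n) = 152 / (10 × 150) = 0.10133
LCL = np̄ − 3·√(np̄(1−p̄)) = 15.2000 − 3 × 3.6959 = 4.1123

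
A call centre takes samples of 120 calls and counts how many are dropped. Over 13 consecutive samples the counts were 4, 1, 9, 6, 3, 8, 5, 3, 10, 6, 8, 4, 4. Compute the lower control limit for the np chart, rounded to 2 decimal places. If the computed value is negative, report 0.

p̄ = Σdᵢ / (k·n) = 71 / (13 × 120) = 0.04551
LCL = np̄ − 3·√(np̄(1−p̄)) = 5.4615 − 3 × 2.2832 = -1.3880 → 0 (negative, so LCL = 0)

0.00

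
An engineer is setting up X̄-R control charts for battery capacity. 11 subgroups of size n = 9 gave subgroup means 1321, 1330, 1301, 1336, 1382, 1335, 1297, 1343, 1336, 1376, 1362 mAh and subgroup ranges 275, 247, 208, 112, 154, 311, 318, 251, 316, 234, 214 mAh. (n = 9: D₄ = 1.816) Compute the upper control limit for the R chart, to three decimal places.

R̄ = (275 + 247 + 208 + 112 + 154 + 311 + 318 + 251 + 316 + 234 + 214) / 11 = 2640.0000 / 11 = 240.0000
UCL_R = D₄·R̄ = 1.816 × 240.0000 = 435.8400

435.840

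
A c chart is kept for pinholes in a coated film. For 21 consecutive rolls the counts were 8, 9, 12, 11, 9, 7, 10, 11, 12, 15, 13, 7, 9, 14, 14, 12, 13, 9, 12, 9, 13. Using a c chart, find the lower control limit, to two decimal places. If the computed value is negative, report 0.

1.00

c̄ = (8 + 9 + 12 + 11 + 9 + 7 + 10 + 11 + 12 + 15 + 13 + 7 + 9 + 14 + 14 + 12 + 13 + 9 + 12 + 9 + 13) / 21 = 229 / 21 = 10.9048
LCL = c̄ − 3√c̄ = 10.9048 − 3 × 3.3022 = 0.9981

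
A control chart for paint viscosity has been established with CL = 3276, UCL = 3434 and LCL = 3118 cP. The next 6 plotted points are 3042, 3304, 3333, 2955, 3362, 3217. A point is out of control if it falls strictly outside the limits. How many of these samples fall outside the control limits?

2

Compare each point to [3118, 3434]: sample 1 = 3042 < LCL; sample 4 = 2955 < LCL.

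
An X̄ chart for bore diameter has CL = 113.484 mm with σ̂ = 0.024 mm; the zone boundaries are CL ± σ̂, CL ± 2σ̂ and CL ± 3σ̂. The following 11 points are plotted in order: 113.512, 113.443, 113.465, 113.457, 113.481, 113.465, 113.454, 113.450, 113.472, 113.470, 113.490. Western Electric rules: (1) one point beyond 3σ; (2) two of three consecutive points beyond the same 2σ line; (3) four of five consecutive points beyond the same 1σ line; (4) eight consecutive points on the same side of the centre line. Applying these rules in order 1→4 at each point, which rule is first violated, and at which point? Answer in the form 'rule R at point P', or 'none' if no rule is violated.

rule 4 at point 9

Zone of each point (C = within 1σ̂, B = 1σ̂–2σ̂, A = 2σ̂–3σ̂, * = beyond 3σ̂; sign = side of CL): 1:+B, 2:-B, 3:-C, 4:-B, 5:-C, 6:-C, 7:-B, 8:-B, 9:-C, 10:-C, 11:+C
Rule 4 (eight consecutive points on the same side of the centre line) is satisfied at point 9.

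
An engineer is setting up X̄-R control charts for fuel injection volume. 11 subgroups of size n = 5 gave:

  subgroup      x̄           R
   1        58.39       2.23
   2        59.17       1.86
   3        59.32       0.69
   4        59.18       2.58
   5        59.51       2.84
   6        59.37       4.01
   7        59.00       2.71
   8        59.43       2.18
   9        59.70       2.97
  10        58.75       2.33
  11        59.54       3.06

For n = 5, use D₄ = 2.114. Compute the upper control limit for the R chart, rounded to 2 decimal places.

R̄ = (2.23 + 1.86 + 0.69 + 2.58 + 2.84 + 4.01 + 2.71 + 2.18 + 2.97 + 2.33 + 3.06) / 11 = 27.4600 / 11 = 2.4964
UCL_R = D₄·R̄ = 2.114 × 2.4964 = 5.2773

5.28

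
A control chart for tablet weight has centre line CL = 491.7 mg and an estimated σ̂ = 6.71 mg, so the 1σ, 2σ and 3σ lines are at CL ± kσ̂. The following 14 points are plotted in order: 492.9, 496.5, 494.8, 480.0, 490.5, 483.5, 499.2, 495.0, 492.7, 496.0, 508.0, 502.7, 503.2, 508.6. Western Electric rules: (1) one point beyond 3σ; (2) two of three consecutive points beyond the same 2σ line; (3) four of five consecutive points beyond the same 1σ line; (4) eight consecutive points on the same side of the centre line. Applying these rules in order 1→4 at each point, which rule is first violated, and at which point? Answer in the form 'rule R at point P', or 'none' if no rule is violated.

rule 3 at point 14

Zone of each point (C = within 1σ̂, B = 1σ̂–2σ̂, A = 2σ̂–3σ̂, * = beyond 3σ̂; sign = side of CL): 1:+C, 2:+C, 3:+C, 4:-B, 5:-C, 6:-B, 7:+B, 8:+C, 9:+C, 10:+C, 11:+A, 12:+B, 13:+B, 14:+A
Rule 3 (four of five consecutive points beyond the same 1σ limit) is satisfied at point 14.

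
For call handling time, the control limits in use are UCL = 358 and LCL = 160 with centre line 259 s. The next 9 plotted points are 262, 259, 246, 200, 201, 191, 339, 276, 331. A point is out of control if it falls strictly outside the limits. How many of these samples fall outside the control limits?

All 9 points lie within [160, 358].

0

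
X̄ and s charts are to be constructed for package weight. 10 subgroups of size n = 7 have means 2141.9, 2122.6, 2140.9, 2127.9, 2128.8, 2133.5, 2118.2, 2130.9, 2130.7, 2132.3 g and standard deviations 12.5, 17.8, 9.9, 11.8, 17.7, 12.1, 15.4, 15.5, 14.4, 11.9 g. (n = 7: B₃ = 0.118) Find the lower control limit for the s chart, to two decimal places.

s̄ = (12.5 + 17.8 + 9.9 + 11.8 + 17.7 + 12.1 + 15.4 + 15.5 + 14.4 + 11.9) / 10 = 13.9000
LCL_s = B₃·s̄ = 0.118 × 13.9000 = 1.6402

1.64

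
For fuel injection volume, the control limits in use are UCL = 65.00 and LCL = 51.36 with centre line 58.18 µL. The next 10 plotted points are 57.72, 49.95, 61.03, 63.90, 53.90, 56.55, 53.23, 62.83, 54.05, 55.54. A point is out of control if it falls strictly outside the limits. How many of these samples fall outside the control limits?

Compare each point to [51.36, 65.00]: sample 2 = 49.95 < LCL.

1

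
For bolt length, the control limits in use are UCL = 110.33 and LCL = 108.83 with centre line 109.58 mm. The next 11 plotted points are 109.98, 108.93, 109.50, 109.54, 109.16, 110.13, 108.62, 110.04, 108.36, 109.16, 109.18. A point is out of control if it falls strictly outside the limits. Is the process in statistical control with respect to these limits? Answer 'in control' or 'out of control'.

out of control

Compare each point to [108.83, 110.33]: sample 7 = 108.62 < LCL; sample 9 = 108.36 < LCL.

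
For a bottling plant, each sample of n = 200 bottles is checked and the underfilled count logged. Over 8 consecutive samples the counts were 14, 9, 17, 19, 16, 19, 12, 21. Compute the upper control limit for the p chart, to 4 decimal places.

0.1367

p̄ = Σdᵢ / (k·n) = 127 / (8 × 200) = 0.07938
UCL = p̄ + 3·√(p̄(1−p̄)/n) = 0.07938 + 3 × √(0.07938×0.92063/200) = 0.07938 + 3 × 0.01911 = 0.13672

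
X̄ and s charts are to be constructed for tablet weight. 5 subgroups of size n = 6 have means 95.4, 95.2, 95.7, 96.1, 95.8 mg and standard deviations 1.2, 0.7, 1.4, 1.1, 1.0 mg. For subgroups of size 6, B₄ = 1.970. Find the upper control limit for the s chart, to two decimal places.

s̄ = (1.2 + 0.7 + 1.4 + 1.1 + 1.0) / 5 = 1.0800
UCL_s = B₄·s̄ = 1.970 × 1.0800 = 2.1276

2.13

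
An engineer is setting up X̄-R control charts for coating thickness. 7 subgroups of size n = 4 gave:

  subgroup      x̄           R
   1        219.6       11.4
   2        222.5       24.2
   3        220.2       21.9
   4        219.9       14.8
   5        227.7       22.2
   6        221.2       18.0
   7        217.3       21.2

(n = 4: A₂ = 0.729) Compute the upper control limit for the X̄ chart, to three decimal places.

X̄̄ = (219.6 + 222.5 + 220.2 + 219.9 + 227.7 + 221.2 + 217.3) / 7 = 1548.4000 / 7 = 221.2000
R̄ = (11.4 + 24.2 + 21.9 + 14.8 + 22.2 + 18.0 + 21.2) / 7 = 133.7000 / 7 = 19.1000
UCL = X̄̄ + A₂·R̄ = 221.2000 + 0.729 × 19.1000 = 235.1239

235.124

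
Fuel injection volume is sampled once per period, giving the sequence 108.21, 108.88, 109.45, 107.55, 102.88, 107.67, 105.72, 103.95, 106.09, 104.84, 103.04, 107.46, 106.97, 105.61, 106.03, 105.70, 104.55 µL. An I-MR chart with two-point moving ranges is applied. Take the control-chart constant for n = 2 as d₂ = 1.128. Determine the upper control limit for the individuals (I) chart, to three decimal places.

X̄ = (108.21 + 108.88 + 109.45 + 107.55 + 102.88 + 107.67 + 105.72 + 103.95 + 106.09 + 104.84 + 103.04 + 107.46 + 106.97 + 105.61 + 106.03 + 105.70 + 104.55) / 17 = 106.1529
Moving ranges: 0.67, 0.57, 1.90, 4.67, 4.79, 1.95, 1.77, 2.14, 1.25, 1.80, 4.42, 0.49, 1.36, 0.42, 0.33, 1.15; M̄R̄ = 29.6800 / 16 = 1.8550
UCL = X̄ + 3·M̄R̄/d₂ = 106.1529 + 3 × 1.8550 / 1.128 = 111.0865

111.086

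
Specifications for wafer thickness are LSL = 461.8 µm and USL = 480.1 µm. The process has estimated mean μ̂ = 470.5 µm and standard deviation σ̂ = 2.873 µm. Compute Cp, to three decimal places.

Cp = (USL − LSL) / (6σ̂) = (480.1 − 461.8) / (6 × 2.873) = 18.3000 / 17.2380 = 1.0616

1.062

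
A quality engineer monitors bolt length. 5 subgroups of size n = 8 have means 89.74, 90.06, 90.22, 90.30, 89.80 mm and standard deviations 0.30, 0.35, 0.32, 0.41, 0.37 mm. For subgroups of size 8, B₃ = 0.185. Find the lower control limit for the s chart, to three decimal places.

s̄ = (0.30 + 0.35 + 0.32 + 0.41 + 0.37) / 5 = 0.3500
LCL_s = B₃·s̄ = 0.185 × 0.3500 = 0.0648

0.065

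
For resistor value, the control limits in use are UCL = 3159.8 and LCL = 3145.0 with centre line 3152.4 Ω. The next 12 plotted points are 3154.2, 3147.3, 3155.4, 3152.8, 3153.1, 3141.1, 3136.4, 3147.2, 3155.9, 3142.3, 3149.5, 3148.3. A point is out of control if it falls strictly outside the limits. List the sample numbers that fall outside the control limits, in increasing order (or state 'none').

6, 7, 10

Compare each point to [3145.0, 3159.8]: sample 6 = 3141.1 < LCL; sample 7 = 3136.4 < LCL; sample 10 = 3142.3 < LCL.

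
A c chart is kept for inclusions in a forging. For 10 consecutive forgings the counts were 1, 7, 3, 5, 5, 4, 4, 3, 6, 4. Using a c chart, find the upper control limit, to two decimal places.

c̄ = (1 + 7 + 3 + 5 + 5 + 4 + 4 + 3 + 6 + 4) / 10 = 42 / 10 = 4.2000
UCL = c̄ + 3√c̄ = 4.2000 + 3 × √4.2000 = 4.2000 + 3 × 2.0494 = 10.3482

10.35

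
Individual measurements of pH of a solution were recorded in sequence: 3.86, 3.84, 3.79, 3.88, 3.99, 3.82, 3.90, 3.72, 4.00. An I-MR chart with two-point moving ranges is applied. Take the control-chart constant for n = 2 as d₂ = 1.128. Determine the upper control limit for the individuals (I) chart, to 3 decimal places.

4.192

X̄ = (3.86 + 3.84 + 3.79 + 3.88 + 3.99 + 3.82 + 3.90 + 3.72 + 4.00) / 9 = 3.8667
Moving ranges: 0.02, 0.05, 0.09, 0.11, 0.17, 0.08, 0.18, 0.28; M̄R̄ = 0.9800 / 8 = 0.1225
UCL = X̄ + 3·M̄R̄/d₂ = 3.8667 + 3 × 0.1225 / 1.128 = 4.1925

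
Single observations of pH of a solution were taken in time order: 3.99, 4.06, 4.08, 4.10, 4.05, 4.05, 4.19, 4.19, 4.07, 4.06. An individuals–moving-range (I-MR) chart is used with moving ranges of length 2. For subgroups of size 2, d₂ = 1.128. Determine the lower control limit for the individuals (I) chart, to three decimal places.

X̄ = (3.99 + 4.06 + 4.08 + 4.10 + 4.05 + 4.05 + 4.19 + 4.19 + 4.07 + 4.06) / 10 = 4.0840
Moving ranges: 0.07, 0.02, 0.02, 0.05, 0.00, 0.14, 0.00, 0.12, 0.01; M̄R̄ = 0.4300 / 9 = 0.0478
LCL = X̄ − 3·M̄R̄/d₂ = 4.0840 − 3 × 0.0478 / 1.128 = 3.9569

3.957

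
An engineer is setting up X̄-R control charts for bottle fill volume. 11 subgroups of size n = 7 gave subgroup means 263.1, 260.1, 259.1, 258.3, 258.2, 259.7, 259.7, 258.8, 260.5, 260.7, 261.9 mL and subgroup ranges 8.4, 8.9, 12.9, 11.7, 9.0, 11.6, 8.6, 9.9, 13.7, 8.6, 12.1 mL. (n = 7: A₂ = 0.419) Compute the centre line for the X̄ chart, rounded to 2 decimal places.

260.01

X̄̄ = (263.1 + 260.1 + 259.1 + 258.3 + 258.2 + 259.7 + 259.7 + 258.8 + 260.5 + 260.7 + 261.9) / 11 = 2860.1000 / 11 = 260.0091
CL = X̄̄ = 260.0091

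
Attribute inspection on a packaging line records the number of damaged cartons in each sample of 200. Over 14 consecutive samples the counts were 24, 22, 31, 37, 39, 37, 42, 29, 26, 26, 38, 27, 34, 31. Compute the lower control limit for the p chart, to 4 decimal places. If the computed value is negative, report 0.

p̄ = Σdᵢ / (k·n) = 443 / (14 × 200) = 0.15821
LCL = p̄ − 3·√(p̄(1−p̄)/n) = 0.15821 − 3 × 0.02581 = 0.08080

0.0808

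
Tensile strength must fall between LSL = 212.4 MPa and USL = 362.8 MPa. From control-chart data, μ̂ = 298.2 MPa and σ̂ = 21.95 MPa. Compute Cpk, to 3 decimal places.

0.981

Cpu = (USL − μ̂) / (3σ̂) = (362.8 − 298.2) / (3 × 21.95) = 0.9810; Cpl = (μ̂ − LSL) / (3σ̂) = (298.2 − 212.4) / (3 × 21.95) = 1.3030; Cpk = min(Cpu, Cpl) = 0.9810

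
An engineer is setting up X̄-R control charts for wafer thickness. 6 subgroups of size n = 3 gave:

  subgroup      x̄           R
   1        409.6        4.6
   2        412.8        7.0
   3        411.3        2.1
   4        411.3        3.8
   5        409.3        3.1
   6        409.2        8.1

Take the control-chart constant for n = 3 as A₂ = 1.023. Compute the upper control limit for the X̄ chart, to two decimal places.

X̄̄ = (409.6 + 412.8 + 411.3 + 411.3 + 409.3 + 409.2) / 6 = 2463.5000 / 6 = 410.5833
R̄ = (4.6 + 7.0 + 2.1 + 3.8 + 3.1 + 8.1) / 6 = 28.7000 / 6 = 4.7833
UCL = X̄̄ + A₂·R̄ = 410.5833 + 1.023 × 4.7833 = 415.4767

415.48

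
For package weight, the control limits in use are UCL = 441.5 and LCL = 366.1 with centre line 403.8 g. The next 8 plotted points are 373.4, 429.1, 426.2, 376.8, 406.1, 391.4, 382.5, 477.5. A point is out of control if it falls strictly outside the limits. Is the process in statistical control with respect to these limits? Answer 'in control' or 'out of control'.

Compare each point to [366.1, 441.5]: sample 8 = 477.5 > UCL.

out of control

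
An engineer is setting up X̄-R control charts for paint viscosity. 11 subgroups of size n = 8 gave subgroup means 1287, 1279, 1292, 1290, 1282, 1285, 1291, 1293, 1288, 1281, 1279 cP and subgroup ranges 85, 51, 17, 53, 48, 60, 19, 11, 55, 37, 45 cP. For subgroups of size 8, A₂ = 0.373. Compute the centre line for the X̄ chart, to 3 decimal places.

1286.091

X̄̄ = (1287 + 1279 + 1292 + 1290 + 1282 + 1285 + 1291 + 1293 + 1288 + 1281 + 1279) / 11 = 14147.0000 / 11 = 1286.0909
CL = X̄̄ = 1286.0909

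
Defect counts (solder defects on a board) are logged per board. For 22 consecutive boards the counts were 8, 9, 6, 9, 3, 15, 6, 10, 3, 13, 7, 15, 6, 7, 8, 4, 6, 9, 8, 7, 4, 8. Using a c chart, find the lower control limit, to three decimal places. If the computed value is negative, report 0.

0.000

c̄ = (8 + 9 + 6 + 9 + 3 + 15 + 6 + 10 + 3 + 13 + 7 + 15 + 6 + 7 + 8 + 4 + 6 + 9 + 8 + 7 + 4 + 8) / 22 = 171 / 22 = 7.7727
LCL = c̄ − 3√c̄ = 7.7727 − 3 × 2.7880 = -0.5912 → 0 (cannot be negative)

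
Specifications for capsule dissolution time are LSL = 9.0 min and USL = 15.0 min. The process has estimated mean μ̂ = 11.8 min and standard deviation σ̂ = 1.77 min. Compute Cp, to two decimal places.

Cp = (USL − LSL) / (6σ̂) = (15.0 − 9.0) / (6 × 1.77) = 6.0000 / 10.6200 = 0.5650

0.56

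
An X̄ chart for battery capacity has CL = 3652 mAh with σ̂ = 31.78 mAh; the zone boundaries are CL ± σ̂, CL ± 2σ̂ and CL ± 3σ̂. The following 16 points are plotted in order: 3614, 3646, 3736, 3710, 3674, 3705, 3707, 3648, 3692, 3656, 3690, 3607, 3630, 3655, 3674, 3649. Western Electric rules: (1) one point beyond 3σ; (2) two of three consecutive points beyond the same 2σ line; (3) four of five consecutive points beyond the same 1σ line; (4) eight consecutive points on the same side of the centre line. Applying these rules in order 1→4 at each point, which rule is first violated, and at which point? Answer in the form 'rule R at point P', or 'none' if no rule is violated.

rule 3 at point 7

Zone of each point (C = within 1σ̂, B = 1σ̂–2σ̂, A = 2σ̂–3σ̂, * = beyond 3σ̂; sign = side of CL): 1:-B, 2:-C, 3:+A, 4:+B, 5:+C, 6:+B, 7:+B, 8:-C, 9:+B, 10:+C, 11:+B, 12:-B, 13:-C, 14:+C, 15:+C, 16:-C
Rule 3 (four of five consecutive points beyond the same 1σ limit) is satisfied at point 7.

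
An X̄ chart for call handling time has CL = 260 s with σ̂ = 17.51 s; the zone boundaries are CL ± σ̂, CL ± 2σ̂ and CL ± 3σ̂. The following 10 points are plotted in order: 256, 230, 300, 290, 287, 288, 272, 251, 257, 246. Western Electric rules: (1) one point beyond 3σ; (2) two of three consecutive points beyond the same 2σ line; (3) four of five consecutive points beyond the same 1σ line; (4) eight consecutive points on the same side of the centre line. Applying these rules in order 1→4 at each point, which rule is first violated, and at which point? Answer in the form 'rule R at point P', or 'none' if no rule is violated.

Zone of each point (C = within 1σ̂, B = 1σ̂–2σ̂, A = 2σ̂–3σ̂, * = beyond 3σ̂; sign = side of CL): 1:-C, 2:-B, 3:+A, 4:+B, 5:+B, 6:+B, 7:+C, 8:-C, 9:-C, 10:-C
Rule 3 (four of five consecutive points beyond the same 1σ limit) is satisfied at point 6.

rule 3 at point 6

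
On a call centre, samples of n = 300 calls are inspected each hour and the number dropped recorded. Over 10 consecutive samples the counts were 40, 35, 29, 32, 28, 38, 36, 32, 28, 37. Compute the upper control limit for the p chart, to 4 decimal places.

0.1662

p̄ = Σdᵢ / (k·n) = 335 / (10 × 300) = 0.11167
UCL = p̄ + 3·√(p̄(1−p̄)/n) = 0.11167 + 3 × √(0.11167×0.88833/300) = 0.11167 + 3 × 0.01818 = 0.16622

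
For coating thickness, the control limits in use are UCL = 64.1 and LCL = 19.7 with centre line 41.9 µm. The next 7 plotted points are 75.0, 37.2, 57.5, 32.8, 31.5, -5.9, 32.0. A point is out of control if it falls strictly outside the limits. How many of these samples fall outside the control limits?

Compare each point to [19.7, 64.1]: sample 1 = 75.0 > UCL; sample 6 = -5.9 < LCL.

2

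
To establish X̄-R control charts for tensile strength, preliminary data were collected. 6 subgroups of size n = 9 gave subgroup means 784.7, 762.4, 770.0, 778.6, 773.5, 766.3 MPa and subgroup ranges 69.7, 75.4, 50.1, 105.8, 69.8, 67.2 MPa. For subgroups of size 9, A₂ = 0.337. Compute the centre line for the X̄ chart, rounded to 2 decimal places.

772.58

X̄̄ = (784.7 + 762.4 + 770.0 + 778.6 + 773.5 + 766.3) / 6 = 4635.5000 / 6 = 772.5833
CL = X̄̄ = 772.5833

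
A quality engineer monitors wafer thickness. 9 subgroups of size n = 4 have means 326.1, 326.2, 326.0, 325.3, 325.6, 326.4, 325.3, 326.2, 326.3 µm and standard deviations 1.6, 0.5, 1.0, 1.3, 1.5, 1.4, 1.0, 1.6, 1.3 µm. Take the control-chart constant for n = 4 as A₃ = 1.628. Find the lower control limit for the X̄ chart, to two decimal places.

X̄̄ = (326.1 + 326.2 + 326.0 + 325.3 + 325.6 + 326.4 + 325.3 + 326.2 + 326.3) / 9 = 325.9333
s̄ = (1.6 + 0.5 + 1.0 + 1.3 + 1.5 + 1.4 + 1.0 + 1.6 + 1.3) / 9 = 1.2444
LCL = X̄̄ − A₃·s̄ = 325.9333 − 1.628 × 1.2444 = 323.9074

323.91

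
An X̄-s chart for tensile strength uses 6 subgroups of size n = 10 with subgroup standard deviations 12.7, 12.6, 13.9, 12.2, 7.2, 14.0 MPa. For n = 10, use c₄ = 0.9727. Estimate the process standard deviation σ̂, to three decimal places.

12.440

s̄ = (12.7 + 12.6 + 13.9 + 12.2 + 7.2 + 14.0) / 6 = 12.1000
σ̂ = s̄ / c₄ = 12.1000 / 0.9727 = 12.4396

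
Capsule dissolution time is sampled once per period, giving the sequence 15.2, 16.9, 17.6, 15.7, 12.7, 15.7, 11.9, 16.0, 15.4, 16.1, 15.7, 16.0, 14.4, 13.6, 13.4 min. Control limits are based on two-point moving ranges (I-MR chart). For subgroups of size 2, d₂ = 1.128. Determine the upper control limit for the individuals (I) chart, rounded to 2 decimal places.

X̄ = (15.2 + 16.9 + 17.6 + 15.7 + 12.7 + 15.7 + 11.9 + 16.0 + 15.4 + 16.1 + 15.7 + 16.0 + 14.4 + 13.6 + 13.4) / 15 = 15.0867
Moving ranges: 1.7, 0.7, 1.9, 3.0, 3.0, 3.8, 4.1, 0.6, 0.7, 0.4, 0.3, 1.6, 0.8, 0.2; M̄R̄ = 22.8000 / 14 = 1.6286
UCL = X̄ + 3·M̄R̄/d₂ = 15.0867 + 3 × 1.6286 / 1.128 = 19.4180

19.42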